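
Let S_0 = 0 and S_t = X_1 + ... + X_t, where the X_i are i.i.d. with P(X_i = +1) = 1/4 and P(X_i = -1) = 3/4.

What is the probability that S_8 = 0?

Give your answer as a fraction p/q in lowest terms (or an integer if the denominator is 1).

Answer: 2835/32768

Derivation:
To reach position 0 after 8 steps: need 4 steps of +1 and 4 steps of -1.
Number of such sequences: C(8,4) = 70
Each has probability (1/4)^4 · (3/4)^4 = 81/65536
P = 70 · 81/65536 = 2835/32768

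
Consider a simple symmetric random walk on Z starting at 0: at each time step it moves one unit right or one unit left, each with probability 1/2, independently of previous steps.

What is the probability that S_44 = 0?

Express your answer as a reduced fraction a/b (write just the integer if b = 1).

To return to 0 after 44 steps: need exactly 22 steps of +1 and 22 of -1.
Favorable paths: C(44,22) = 2104098963720
Total paths: 2^44 = 17592186044416
P = 2104098963720/17592186044416 = 263012370465/2199023255552

Answer: 263012370465/2199023255552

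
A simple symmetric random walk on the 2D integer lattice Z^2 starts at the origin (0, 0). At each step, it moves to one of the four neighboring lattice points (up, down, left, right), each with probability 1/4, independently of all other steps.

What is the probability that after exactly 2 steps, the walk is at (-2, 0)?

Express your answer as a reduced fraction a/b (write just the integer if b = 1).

Let h be the number of horizontal steps (so 2-h are vertical). To end at (-2,0) need (h-2)/2 right-steps and ((2-h)+0)/2 up-steps.
Sum over h with 2 ≤ h ≤ 2, h ≡ 0 (mod 2), 2-h ≡ 0 (mod 2):
h=2: C(2,2)·C(2,0)·C(0,0) = 1·1·1 = 1
Total favorable: 1
Total paths: 4^2 = 16
P = 1/16 = 1/16

Answer: 1/16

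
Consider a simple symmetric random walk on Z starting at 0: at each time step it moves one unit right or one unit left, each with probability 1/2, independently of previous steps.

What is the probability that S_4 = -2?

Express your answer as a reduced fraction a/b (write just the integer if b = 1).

Answer: 1/4

Derivation:
To reach position -2 after 4 steps: need 1 step of +1 and 3 of -1.
Favorable paths: C(4,1) = 4
Total paths: 2^4 = 16
P = 4/16 = 1/4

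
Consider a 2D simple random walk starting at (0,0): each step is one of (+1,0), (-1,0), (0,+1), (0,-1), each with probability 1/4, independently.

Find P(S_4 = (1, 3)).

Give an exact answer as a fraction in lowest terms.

Answer: 1/64

Derivation:
Let h be the number of horizontal steps (so 4-h are vertical). To end at (1,3) need (h+1)/2 right-steps and ((4-h)+3)/2 up-steps.
Sum over h with 1 ≤ h ≤ 1, h ≡ 1 (mod 2), 4-h ≡ 1 (mod 2):
h=1: C(4,1)·C(1,1)·C(3,3) = 4·1·1 = 4
Total favorable: 4
Total paths: 4^4 = 256
P = 4/256 = 1/64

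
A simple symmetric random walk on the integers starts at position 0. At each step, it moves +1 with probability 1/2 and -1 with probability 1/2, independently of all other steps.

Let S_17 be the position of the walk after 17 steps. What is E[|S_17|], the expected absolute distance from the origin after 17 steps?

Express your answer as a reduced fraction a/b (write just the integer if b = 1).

S_17 takes values m ≡ 1 (mod 2) with |m| ≤ 17; P(S_17=m) = C(17,(17+m)/2)/2^17.
Total paths: 2^17 = 131072
Distribution: P(S=-17)=1/131072, P(S=-15)=17/131072, P(S=-13)=136/131072, P(S=-11)=680/131072, P(S=-9)=2380/131072, P(S=-7)=6188/131072, P(S=-5)=12376/131072, P(S=-3)=19448/131072, P(S=-1)=24310/131072, P(S=1)=24310/131072, P(S=3)=19448/131072, P(S=5)=12376/131072, P(S=7)=6188/131072, P(S=9)=2380/131072, P(S=11)=680/131072, P(S=13)=136/131072, P(S=15)=17/131072, P(S=17)=1/131072
E[|S_17|] = Σ_m |m|·P(S_17=m) = 437580/131072 = 109395/32768

Answer: 109395/32768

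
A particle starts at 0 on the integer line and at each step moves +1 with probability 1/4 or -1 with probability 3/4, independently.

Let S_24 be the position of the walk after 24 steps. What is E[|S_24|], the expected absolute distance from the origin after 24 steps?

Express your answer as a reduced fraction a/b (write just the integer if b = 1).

S_24 takes values m ≡ 0 (mod 2) with |m| ≤ 24; P(S_24=m) = C(24,(24+m)/2) · (1/4)^((24+m)/2) · (3/4)^((24-m)/2).
Distribution: P(S=-24)=282429536481/281474976710656, P(S=-22)=282429536481/35184372088832, P(S=-20)=2165293113021/70368744177664, P(S=-18)=2646469360359/35184372088832, P(S=-16)=18525285522513/140737488355328, P(S=-14)=6175095174171/35184372088832, P(S=-12)=13036312034361/70368744177664, P(S=-10)=5586990871869/35184372088832, P(S=-8)=31659614940591/281474976710656, P(S=-6)=1172578331133/17592186044416, P(S=-4)=1172578331133/35184372088832, P(S=-2)=248728736907/17592186044416, P(S=0)=359274842199/70368744177664, P(S=2)=27636526323/17592186044416, P(S=4)=14476275693/35184372088832, P(S=6)=1608475077/17592186044416, P(S=8)=4825425231/281474976710656, P(S=10)=94616181/35184372088832, P(S=12)=24530121/70368744177664, P(S=14)=1291059/35184372088832, P(S=16)=430353/140737488355328, P(S=18)=6831/35184372088832, P(S=20)=621/70368744177664, P(S=22)=9/35184372088832, P(S=24)=1/281474976710656
E[|S_24|] = Σ_m |m|·P(S_24=m) = 105649962067677/8796093022208

Answer: 105649962067677/8796093022208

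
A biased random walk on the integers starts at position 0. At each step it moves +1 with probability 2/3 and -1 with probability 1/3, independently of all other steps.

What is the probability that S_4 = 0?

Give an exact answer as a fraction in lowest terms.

Answer: 8/27

Derivation:
To reach position 0 after 4 steps: need 2 steps of +1 and 2 steps of -1.
Number of such sequences: C(4,2) = 6
Each has probability (2/3)^2 · (1/3)^2 = 4/81
P = 6 · 4/81 = 8/27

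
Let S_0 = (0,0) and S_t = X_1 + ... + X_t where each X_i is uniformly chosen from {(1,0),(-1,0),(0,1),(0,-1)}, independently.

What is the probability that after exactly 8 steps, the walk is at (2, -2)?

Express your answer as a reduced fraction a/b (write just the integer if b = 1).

Let h be the number of horizontal steps (so 8-h are vertical). To end at (2,-2) need (h+2)/2 right-steps and ((8-h)-2)/2 up-steps.
Sum over h with 2 ≤ h ≤ 6, h ≡ 0 (mod 2), 8-h ≡ 0 (mod 2):
h=2: C(8,2)·C(2,2)·C(6,2) = 28·1·15 = 420
h=4: C(8,4)·C(4,3)·C(4,1) = 70·4·4 = 1120
h=6: C(8,6)·C(6,4)·C(2,0) = 28·15·1 = 420
Total favorable: 1960
Total paths: 4^8 = 65536
P = 1960/65536 = 245/8192

Answer: 245/8192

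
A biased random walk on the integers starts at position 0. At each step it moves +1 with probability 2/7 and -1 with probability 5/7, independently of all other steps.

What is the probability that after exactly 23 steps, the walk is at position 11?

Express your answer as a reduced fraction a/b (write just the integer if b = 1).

Answer: 29534208000000/3909821048582988049

Derivation:
To reach position 11 after 23 steps: need 17 steps of +1 and 6 steps of -1.
Number of such sequences: C(23,17) = 100947
Each has probability (2/7)^17 · (5/7)^6 = 2048000000/27368747340080916343
P = 100947 · 2048000000/27368747340080916343 = 29534208000000/3909821048582988049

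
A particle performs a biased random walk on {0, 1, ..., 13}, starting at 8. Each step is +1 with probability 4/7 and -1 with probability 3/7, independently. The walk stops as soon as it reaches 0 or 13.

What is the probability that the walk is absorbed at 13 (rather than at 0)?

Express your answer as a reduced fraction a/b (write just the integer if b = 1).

Biased walk: p = 4/7, q = 3/7, r = q/p = 3/4
Gambler's ruin: P(hit 13 before 0 | start at 8) = (1 - r^a)/(1 - r^N)
r^8 = 6561/65536; r^13 = 1594323/67108864
P = (1 - 6561/65536) / (1 - 1594323/67108864) = 58975/65536 / 65514541/67108864 = 60390400/65514541

Answer: 60390400/65514541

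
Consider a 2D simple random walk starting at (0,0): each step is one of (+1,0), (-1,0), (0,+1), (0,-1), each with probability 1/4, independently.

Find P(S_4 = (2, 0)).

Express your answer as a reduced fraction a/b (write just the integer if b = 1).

Answer: 1/16

Derivation:
Let h be the number of horizontal steps (so 4-h are vertical). To end at (2,0) need (h+2)/2 right-steps and ((4-h)+0)/2 up-steps.
Sum over h with 2 ≤ h ≤ 4, h ≡ 0 (mod 2), 4-h ≡ 0 (mod 2):
h=2: C(4,2)·C(2,2)·C(2,1) = 6·1·2 = 12
h=4: C(4,4)·C(4,3)·C(0,0) = 1·4·1 = 4
Total favorable: 16
Total paths: 4^4 = 256
P = 16/256 = 1/16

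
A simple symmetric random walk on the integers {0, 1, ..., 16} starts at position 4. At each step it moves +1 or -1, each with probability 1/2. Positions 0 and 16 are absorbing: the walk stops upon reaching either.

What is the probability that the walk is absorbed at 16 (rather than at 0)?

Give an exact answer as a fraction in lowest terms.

Symmetric walk (p = 1/2): the harmonic-function argument gives P(hit 16 before 0 | start at 4) = a/N.
P = 4/16 = 1/4

Answer: 1/4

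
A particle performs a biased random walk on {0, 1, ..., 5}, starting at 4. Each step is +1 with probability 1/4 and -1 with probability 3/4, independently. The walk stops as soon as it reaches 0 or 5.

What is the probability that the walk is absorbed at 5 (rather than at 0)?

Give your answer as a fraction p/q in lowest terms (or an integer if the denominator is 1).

Answer: 40/121

Derivation:
Biased walk: p = 1/4, q = 3/4, r = q/p = 3
Gambler's ruin: P(hit 5 before 0 | start at 4) = (1 - r^a)/(1 - r^N)
r^4 = 81; r^5 = 243
P = (1 - 81) / (1 - 243) = -80 / -242 = 40/121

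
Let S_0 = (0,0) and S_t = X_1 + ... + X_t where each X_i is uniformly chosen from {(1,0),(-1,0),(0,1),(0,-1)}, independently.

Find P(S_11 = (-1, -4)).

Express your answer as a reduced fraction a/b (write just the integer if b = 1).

Answer: 27225/2097152

Derivation:
Let h be the number of horizontal steps (so 11-h are vertical). To end at (-1,-4) need (h-1)/2 right-steps and ((11-h)-4)/2 up-steps.
Sum over h with 1 ≤ h ≤ 7, h ≡ 1 (mod 2), 11-h ≡ 0 (mod 2):
h=1: C(11,1)·C(1,0)·C(10,3) = 11·1·120 = 1320
h=3: C(11,3)·C(3,1)·C(8,2) = 165·3·28 = 13860
h=5: C(11,5)·C(5,2)·C(6,1) = 462·10·6 = 27720
h=7: C(11,7)·C(7,3)·C(4,0) = 330·35·1 = 11550
Total favorable: 54450
Total paths: 4^11 = 4194304
P = 54450/4194304 = 27225/2097152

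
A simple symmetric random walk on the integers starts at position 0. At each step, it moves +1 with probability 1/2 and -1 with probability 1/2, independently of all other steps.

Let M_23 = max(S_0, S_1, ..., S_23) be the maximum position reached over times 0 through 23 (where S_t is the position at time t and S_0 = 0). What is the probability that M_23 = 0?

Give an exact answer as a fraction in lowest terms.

Let M_23 = max(S_0,...,S_23). Use the reflection principle: for j ≥ 1, #{paths with M_23 ≥ j} = #{S_23 ≥ j} + #{S_23 ≥ j+1}.
P(M_23 ≥ 0) = 1 since S_0 = 0, so #{M_23 ≥ 0} = 8388608.
#{M_23 ≥ 1} = #{S_23 ≥ 1} + #{S_23 ≥ 2} = 4194304 + 2842226 = 7036530.
#{M_23 = 0} = 8388608 - 7036530 = 1352078.
P(M_23 = 0) = 1352078/8388608 = 676039/4194304

Answer: 676039/4194304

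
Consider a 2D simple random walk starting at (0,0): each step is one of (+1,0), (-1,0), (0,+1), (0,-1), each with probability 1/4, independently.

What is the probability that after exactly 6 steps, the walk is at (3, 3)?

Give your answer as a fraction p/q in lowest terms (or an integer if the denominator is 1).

Answer: 5/1024

Derivation:
Let h be the number of horizontal steps (so 6-h are vertical). To end at (3,3) need (h+3)/2 right-steps and ((6-h)+3)/2 up-steps.
Sum over h with 3 ≤ h ≤ 3, h ≡ 1 (mod 2), 6-h ≡ 1 (mod 2):
h=3: C(6,3)·C(3,3)·C(3,3) = 20·1·1 = 20
Total favorable: 20
Total paths: 4^6 = 4096
P = 20/4096 = 5/1024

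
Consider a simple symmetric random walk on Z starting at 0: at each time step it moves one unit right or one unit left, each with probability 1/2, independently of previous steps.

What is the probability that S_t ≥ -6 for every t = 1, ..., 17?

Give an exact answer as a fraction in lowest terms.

Answer: 14807/16384

Derivation:
Let f(t,s) = #length-t paths at position s with S_1..S_t all ≥ -6.
f(t,s) = f(t-1,s-1) + f(t-1,s+1) for s ≥ -6; f(t,s) = 0 for s < -6.
t=0: f(0,0)=1
t=1: f(1,-1)=1 f(1,1)=1
t=2: f(2,-2)=1 f(2,0)=2 f(2,2)=1
t=3: f(3,-3)=1 f(3,-1)=3 f(3,1)=3 f(3,3)=1
t=4: f(4,-4)=1 f(4,-2)=4 f(4,0)=6 f(4,2)=4 f(4,4)=1
t=5: f(5,-5)=1 f(5,-3)=5 f(5,-1)=10 f(5,1)=10 f(5,3)=5 f(5,5)=1
t=6: f(6,-6)=1 f(6,-4)=6 f(6,-2)=15 f(6,0)=20 f(6,2)=15 f(6,4)=6 f(6,6)=1
t=7: f(7,-5)=7 f(7,-3)=21 f(7,-1)=35 f(7,1)=35 f(7,3)=21 f(7,5)=7 f(7,7)=1
t=8: f(8,-6)=7 f(8,-4)=28 f(8,-2)=56 f(8,0)=70 f(8,2)=56 f(8,4)=28 f(8,6)=8 f(8,8)=1
t=9: f(9,-5)=35 f(9,-3)=84 f(9,-1)=126 f(9,1)=126 f(9,3)=84 f(9,5)=36 f(9,7)=9 f(9,9)=1
t=10: f(10,-6)=35 f(10,-4)=119 f(10,-2)=210 f(10,0)=252 f(10,2)=210 f(10,4)=120 f(10,6)=45 f(10,8)=10 f(10,10)=1
t=11: f(11,-5)=154 f(11,-3)=329 f(11,-1)=462 f(11,1)=462 f(11,3)=330 f(11,5)=165 f(11,7)=55 f(11,9)=11 f(11,11)=1
t=12: f(12,-6)=154 f(12,-4)=483 f(12,-2)=791 f(12,0)=924 f(12,2)=792 f(12,4)=495 f(12,6)=220 f(12,8)=66 f(12,10)=12 f(12,12)=1
t=13: f(13,-5)=637 f(13,-3)=1274 f(13,-1)=1715 f(13,1)=1716 f(13,3)=1287 f(13,5)=715 f(13,7)=286 f(13,9)=78 f(13,11)=13 f(13,13)=1
t=14: f(14,-6)=637 f(14,-4)=1911 f(14,-2)=2989 f(14,0)=3431 f(14,2)=3003 f(14,4)=2002 f(14,6)=1001 f(14,8)=364 f(14,10)=91 f(14,12)=14 f(14,14)=1
t=15: f(15,-5)=2548 f(15,-3)=4900 f(15,-1)=6420 f(15,1)=6434 f(15,3)=5005 f(15,5)=3003 f(15,7)=1365 f(15,9)=455 f(15,11)=105 f(15,13)=15 f(15,15)=1
t=16: f(16,-6)=2548 f(16,-4)=7448 f(16,-2)=11320 f(16,0)=12854 f(16,2)=11439 f(16,4)=8008 f(16,6)=4368 f(16,8)=1820 f(16,10)=560 f(16,12)=120 f(16,14)=16 f(16,16)=1
t=17: f(17,-5)=9996 f(17,-3)=18768 f(17,-1)=24174 f(17,1)=24293 f(17,3)=19447 f(17,5)=12376 f(17,7)=6188 f(17,9)=2380 f(17,11)=680 f(17,13)=136 f(17,15)=17 f(17,17)=1
Σ_s f(17,s) = 118456
P = 118456/131072 = 14807/16384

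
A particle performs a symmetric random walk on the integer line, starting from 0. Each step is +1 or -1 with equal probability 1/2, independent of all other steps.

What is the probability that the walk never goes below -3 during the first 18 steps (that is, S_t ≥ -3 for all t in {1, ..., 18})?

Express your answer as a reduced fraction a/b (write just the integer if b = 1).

Let f(t,s) = #length-t paths at position s with S_1..S_t all ≥ -3.
f(t,s) = f(t-1,s-1) + f(t-1,s+1) for s ≥ -3; f(t,s) = 0 for s < -3.
t=0: f(0,0)=1
t=1: f(1,-1)=1 f(1,1)=1
t=2: f(2,-2)=1 f(2,0)=2 f(2,2)=1
t=3: f(3,-3)=1 f(3,-1)=3 f(3,1)=3 f(3,3)=1
t=4: f(4,-2)=4 f(4,0)=6 f(4,2)=4 f(4,4)=1
t=5: f(5,-3)=4 f(5,-1)=10 f(5,1)=10 f(5,3)=5 f(5,5)=1
t=6: f(6,-2)=14 f(6,0)=20 f(6,2)=15 f(6,4)=6 f(6,6)=1
t=7: f(7,-3)=14 f(7,-1)=34 f(7,1)=35 f(7,3)=21 f(7,5)=7 f(7,7)=1
t=8: f(8,-2)=48 f(8,0)=69 f(8,2)=56 f(8,4)=28 f(8,6)=8 f(8,8)=1
t=9: f(9,-3)=48 f(9,-1)=117 f(9,1)=125 f(9,3)=84 f(9,5)=36 f(9,7)=9 f(9,9)=1
t=10: f(10,-2)=165 f(10,0)=242 f(10,2)=209 f(10,4)=120 f(10,6)=45 f(10,8)=10 f(10,10)=1
t=11: f(11,-3)=165 f(11,-1)=407 f(11,1)=451 f(11,3)=329 f(11,5)=165 f(11,7)=55 f(11,9)=11 f(11,11)=1
t=12: f(12,-2)=572 f(12,0)=858 f(12,2)=780 f(12,4)=494 f(12,6)=220 f(12,8)=66 f(12,10)=12 f(12,12)=1
t=13: f(13,-3)=572 f(13,-1)=1430 f(13,1)=1638 f(13,3)=1274 f(13,5)=714 f(13,7)=286 f(13,9)=78 f(13,11)=13 f(13,13)=1
t=14: f(14,-2)=2002 f(14,0)=3068 f(14,2)=2912 f(14,4)=1988 f(14,6)=1000 f(14,8)=364 f(14,10)=91 f(14,12)=14 f(14,14)=1
t=15: f(15,-3)=2002 f(15,-1)=5070 f(15,1)=5980 f(15,3)=4900 f(15,5)=2988 f(15,7)=1364 f(15,9)=455 f(15,11)=105 f(15,13)=15 f(15,15)=1
t=16: f(16,-2)=7072 f(16,0)=11050 f(16,2)=10880 f(16,4)=7888 f(16,6)=4352 f(16,8)=1819 f(16,10)=560 f(16,12)=120 f(16,14)=16 f(16,16)=1
t=17: f(17,-3)=7072 f(17,-1)=18122 f(17,1)=21930 f(17,3)=18768 f(17,5)=12240 f(17,7)=6171 f(17,9)=2379 f(17,11)=680 f(17,13)=136 f(17,15)=17 f(17,17)=1
t=18: f(18,-2)=25194 f(18,0)=40052 f(18,2)=40698 f(18,4)=31008 f(18,6)=18411 f(18,8)=8550 f(18,10)=3059 f(18,12)=816 f(18,14)=153 f(18,16)=18 f(18,18)=1
Σ_s f(18,s) = 167960
P = 167960/262144 = 20995/32768

Answer: 20995/32768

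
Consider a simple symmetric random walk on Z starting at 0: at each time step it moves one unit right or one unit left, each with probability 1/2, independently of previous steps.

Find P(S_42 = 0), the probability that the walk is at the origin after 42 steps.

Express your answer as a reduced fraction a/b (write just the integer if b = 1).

To return to 0 after 42 steps: need exactly 21 steps of +1 and 21 of -1.
Favorable paths: C(42,21) = 538257874440
Total paths: 2^42 = 4398046511104
P = 538257874440/4398046511104 = 67282234305/549755813888

Answer: 67282234305/549755813888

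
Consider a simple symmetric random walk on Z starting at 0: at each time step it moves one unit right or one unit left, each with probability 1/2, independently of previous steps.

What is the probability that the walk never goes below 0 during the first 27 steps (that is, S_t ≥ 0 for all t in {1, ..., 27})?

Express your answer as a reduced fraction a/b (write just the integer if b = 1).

Let f(t,s) = #length-t paths at position s with S_1..S_t all ≥ 0.
f(t,s) = f(t-1,s-1) + f(t-1,s+1) for s ≥ 0; f(t,s) = 0 for s < 0.
t=0: f(0,0)=1
t=1: f(1,1)=1
t=2: f(2,0)=1 f(2,2)=1
t=3: f(3,1)=2 f(3,3)=1
t=4: f(4,0)=2 f(4,2)=3 f(4,4)=1
t=5: f(5,1)=5 f(5,3)=4 f(5,5)=1
t=6: f(6,0)=5 f(6,2)=9 f(6,4)=5 f(6,6)=1
t=7: f(7,1)=14 f(7,3)=14 f(7,5)=6 f(7,7)=1
t=8: f(8,0)=14 f(8,2)=28 f(8,4)=20 f(8,6)=7 f(8,8)=1
t=9: f(9,1)=42 f(9,3)=48 f(9,5)=27 f(9,7)=8 f(9,9)=1
t=10: f(10,0)=42 f(10,2)=90 f(10,4)=75 f(10,6)=35 f(10,8)=9 f(10,10)=1
t=11: f(11,1)=132 f(11,3)=165 f(11,5)=110 f(11,7)=44 f(11,9)=10 f(11,11)=1
t=12: f(12,0)=132 f(12,2)=297 f(12,4)=275 f(12,6)=154 f(12,8)=54 f(12,10)=11 f(12,12)=1
t=13: f(13,1)=429 f(13,3)=572 f(13,5)=429 f(13,7)=208 f(13,9)=65 f(13,11)=12 f(13,13)=1
t=14: f(14,0)=429 f(14,2)=1001 f(14,4)=1001 f(14,6)=637 f(14,8)=273 f(14,10)=77 f(14,12)=13 f(14,14)=1
t=15: f(15,1)=1430 f(15,3)=2002 f(15,5)=1638 f(15,7)=910 f(15,9)=350 f(15,11)=90 f(15,13)=14 f(15,15)=1
t=16: f(16,0)=1430 f(16,2)=3432 f(16,4)=3640 f(16,6)=2548 f(16,8)=1260 f(16,10)=440 f(16,12)=104 f(16,14)=15 f(16,16)=1
t=17: f(17,1)=4862 f(17,3)=7072 f(17,5)=6188 f(17,7)=3808 f(17,9)=1700 f(17,11)=544 f(17,13)=119 f(17,15)=16 f(17,17)=1
t=18: f(18,0)=4862 f(18,2)=11934 f(18,4)=13260 f(18,6)=9996 f(18,8)=5508 f(18,10)=2244 f(18,12)=663 f(18,14)=135 f(18,16)=17 f(18,18)=1
t=19: f(19,1)=16796 f(19,3)=25194 f(19,5)=23256 f(19,7)=15504 f(19,9)=7752 f(19,11)=2907 f(19,13)=798 f(19,15)=152 f(19,17)=18 f(19,19)=1
t=20: f(20,0)=16796 f(20,2)=41990 f(20,4)=48450 f(20,6)=38760 f(20,8)=23256 f(20,10)=10659 f(20,12)=3705 f(20,14)=950 f(20,16)=170 f(20,18)=19 f(20,20)=1
t=21: f(21,1)=58786 f(21,3)=90440 f(21,5)=87210 f(21,7)=62016 f(21,9)=33915 f(21,11)=14364 f(21,13)=4655 f(21,15)=1120 f(21,17)=189 f(21,19)=20 f(21,21)=1
t=22: f(22,0)=58786 f(22,2)=149226 f(22,4)=177650 f(22,6)=149226 f(22,8)=95931 f(22,10)=48279 f(22,12)=19019 f(22,14)=5775 f(22,16)=1309 f(22,18)=209 f(22,20)=21 f(22,22)=1
t=23: f(23,1)=208012 f(23,3)=326876 f(23,5)=326876 f(23,7)=245157 f(23,9)=144210 f(23,11)=67298 f(23,13)=24794 f(23,15)=7084 f(23,17)=1518 f(23,19)=230 f(23,21)=22 f(23,23)=1
t=24: f(24,0)=208012 f(24,2)=534888 f(24,4)=653752 f(24,6)=572033 f(24,8)=389367 f(24,10)=211508 f(24,12)=92092 f(24,14)=31878 f(24,16)=8602 f(24,18)=1748 f(24,20)=252 f(24,22)=23 f(24,24)=1
t=25: f(25,1)=742900 f(25,3)=1188640 f(25,5)=1225785 f(25,7)=961400 f(25,9)=600875 f(25,11)=303600 f(25,13)=123970 f(25,15)=40480 f(25,17)=10350 f(25,19)=2000 f(25,21)=275 f(25,23)=24 f(25,25)=1
t=26: f(26,0)=742900 f(26,2)=1931540 f(26,4)=2414425 f(26,6)=2187185 f(26,8)=1562275 f(26,10)=904475 f(26,12)=427570 f(26,14)=164450 f(26,16)=50830 f(26,18)=12350 f(26,20)=2275 f(26,22)=299 f(26,24)=25 f(26,26)=1
t=27: f(27,1)=2674440 f(27,3)=4345965 f(27,5)=4601610 f(27,7)=3749460 f(27,9)=2466750 f(27,11)=1332045 f(27,13)=592020 f(27,15)=215280 f(27,17)=63180 f(27,19)=14625 f(27,21)=2574 f(27,23)=324 f(27,25)=26 f(27,27)=1
Σ_s f(27,s) = 20058300
P = 20058300/134217728 = 5014575/33554432

Answer: 5014575/33554432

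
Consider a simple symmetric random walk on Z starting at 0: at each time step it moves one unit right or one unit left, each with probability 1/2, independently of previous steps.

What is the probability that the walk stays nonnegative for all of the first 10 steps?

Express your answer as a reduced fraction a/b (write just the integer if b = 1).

Let f(t,s) = #length-t paths at position s with S_1..S_t all ≥ 0.
f(t,s) = f(t-1,s-1) + f(t-1,s+1) for s ≥ 0; f(t,s) = 0 for s < 0.
t=0: f(0,0)=1
t=1: f(1,1)=1
t=2: f(2,0)=1 f(2,2)=1
t=3: f(3,1)=2 f(3,3)=1
t=4: f(4,0)=2 f(4,2)=3 f(4,4)=1
t=5: f(5,1)=5 f(5,3)=4 f(5,5)=1
t=6: f(6,0)=5 f(6,2)=9 f(6,4)=5 f(6,6)=1
t=7: f(7,1)=14 f(7,3)=14 f(7,5)=6 f(7,7)=1
t=8: f(8,0)=14 f(8,2)=28 f(8,4)=20 f(8,6)=7 f(8,8)=1
t=9: f(9,1)=42 f(9,3)=48 f(9,5)=27 f(9,7)=8 f(9,9)=1
t=10: f(10,0)=42 f(10,2)=90 f(10,4)=75 f(10,6)=35 f(10,8)=9 f(10,10)=1
Σ_s f(10,s) = 252
P = 252/1024 = 63/256

Answer: 63/256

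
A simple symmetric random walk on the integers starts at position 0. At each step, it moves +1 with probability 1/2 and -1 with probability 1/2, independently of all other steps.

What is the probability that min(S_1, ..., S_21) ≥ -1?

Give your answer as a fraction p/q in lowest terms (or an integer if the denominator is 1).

Let f(t,s) = #length-t paths at position s with S_1..S_t all ≥ -1.
f(t,s) = f(t-1,s-1) + f(t-1,s+1) for s ≥ -1; f(t,s) = 0 for s < -1.
t=0: f(0,0)=1
t=1: f(1,-1)=1 f(1,1)=1
t=2: f(2,0)=2 f(2,2)=1
t=3: f(3,-1)=2 f(3,1)=3 f(3,3)=1
t=4: f(4,0)=5 f(4,2)=4 f(4,4)=1
t=5: f(5,-1)=5 f(5,1)=9 f(5,3)=5 f(5,5)=1
t=6: f(6,0)=14 f(6,2)=14 f(6,4)=6 f(6,6)=1
t=7: f(7,-1)=14 f(7,1)=28 f(7,3)=20 f(7,5)=7 f(7,7)=1
t=8: f(8,0)=42 f(8,2)=48 f(8,4)=27 f(8,6)=8 f(8,8)=1
t=9: f(9,-1)=42 f(9,1)=90 f(9,3)=75 f(9,5)=35 f(9,7)=9 f(9,9)=1
t=10: f(10,0)=132 f(10,2)=165 f(10,4)=110 f(10,6)=44 f(10,8)=10 f(10,10)=1
t=11: f(11,-1)=132 f(11,1)=297 f(11,3)=275 f(11,5)=154 f(11,7)=54 f(11,9)=11 f(11,11)=1
t=12: f(12,0)=429 f(12,2)=572 f(12,4)=429 f(12,6)=208 f(12,8)=65 f(12,10)=12 f(12,12)=1
t=13: f(13,-1)=429 f(13,1)=1001 f(13,3)=1001 f(13,5)=637 f(13,7)=273 f(13,9)=77 f(13,11)=13 f(13,13)=1
t=14: f(14,0)=1430 f(14,2)=2002 f(14,4)=1638 f(14,6)=910 f(14,8)=350 f(14,10)=90 f(14,12)=14 f(14,14)=1
t=15: f(15,-1)=1430 f(15,1)=3432 f(15,3)=3640 f(15,5)=2548 f(15,7)=1260 f(15,9)=440 f(15,11)=104 f(15,13)=15 f(15,15)=1
t=16: f(16,0)=4862 f(16,2)=7072 f(16,4)=6188 f(16,6)=3808 f(16,8)=1700 f(16,10)=544 f(16,12)=119 f(16,14)=16 f(16,16)=1
t=17: f(17,-1)=4862 f(17,1)=11934 f(17,3)=13260 f(17,5)=9996 f(17,7)=5508 f(17,9)=2244 f(17,11)=663 f(17,13)=135 f(17,15)=17 f(17,17)=1
t=18: f(18,0)=16796 f(18,2)=25194 f(18,4)=23256 f(18,6)=15504 f(18,8)=7752 f(18,10)=2907 f(18,12)=798 f(18,14)=152 f(18,16)=18 f(18,18)=1
t=19: f(19,-1)=16796 f(19,1)=41990 f(19,3)=48450 f(19,5)=38760 f(19,7)=23256 f(19,9)=10659 f(19,11)=3705 f(19,13)=950 f(19,15)=170 f(19,17)=19 f(19,19)=1
t=20: f(20,0)=58786 f(20,2)=90440 f(20,4)=87210 f(20,6)=62016 f(20,8)=33915 f(20,10)=14364 f(20,12)=4655 f(20,14)=1120 f(20,16)=189 f(20,18)=20 f(20,20)=1
t=21: f(21,-1)=58786 f(21,1)=149226 f(21,3)=177650 f(21,5)=149226 f(21,7)=95931 f(21,9)=48279 f(21,11)=19019 f(21,13)=5775 f(21,15)=1309 f(21,17)=209 f(21,19)=21 f(21,21)=1
Σ_s f(21,s) = 705432
P = 705432/2097152 = 88179/262144

Answer: 88179/262144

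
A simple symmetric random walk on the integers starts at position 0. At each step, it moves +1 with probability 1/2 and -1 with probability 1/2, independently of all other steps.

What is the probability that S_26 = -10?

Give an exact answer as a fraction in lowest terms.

Answer: 1562275/67108864

Derivation:
To reach position -10 after 26 steps: need 8 steps of +1 and 18 of -1.
Favorable paths: C(26,8) = 1562275
Total paths: 2^26 = 67108864
P = 1562275/67108864 = 1562275/67108864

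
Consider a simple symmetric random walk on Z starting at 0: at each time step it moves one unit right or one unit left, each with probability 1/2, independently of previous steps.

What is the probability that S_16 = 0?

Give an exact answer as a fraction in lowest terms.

Answer: 6435/32768

Derivation:
To return to 0 after 16 steps: need exactly 8 steps of +1 and 8 of -1.
Favorable paths: C(16,8) = 12870
Total paths: 2^16 = 65536
P = 12870/65536 = 6435/32768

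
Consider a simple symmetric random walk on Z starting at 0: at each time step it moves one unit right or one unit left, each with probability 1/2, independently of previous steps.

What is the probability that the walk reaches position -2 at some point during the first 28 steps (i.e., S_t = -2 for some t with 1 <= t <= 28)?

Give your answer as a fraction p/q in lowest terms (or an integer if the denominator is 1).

Answer: 23859587/33554432

Derivation:
Count via complement. Let g(t,s) = #length-t paths at position s with S_1..S_t all ≠ -2.
g(t,s) = g(t-1,s-1) + g(t-1,s+1) for s ≠ -2; g(t,-2) = 0.
t=0: g(0,0)=1
t=1: g(1,-1)=1 g(1,1)=1
t=2: g(2,0)=2 g(2,2)=1
t=3: g(3,-1)=2 g(3,1)=3 g(3,3)=1
t=4: g(4,0)=5 g(4,2)=4 g(4,4)=1
t=5: g(5,-1)=5 g(5,1)=9 g(5,3)=5 g(5,5)=1
t=6: g(6,0)=14 g(6,2)=14 g(6,4)=6 g(6,6)=1
t=7: g(7,-1)=14 g(7,1)=28 g(7,3)=20 g(7,5)=7 g(7,7)=1
t=8: g(8,0)=42 g(8,2)=48 g(8,4)=27 g(8,6)=8 g(8,8)=1
t=9: g(9,-1)=42 g(9,1)=90 g(9,3)=75 g(9,5)=35 g(9,7)=9 g(9,9)=1
t=10: g(10,0)=132 g(10,2)=165 g(10,4)=110 g(10,6)=44 g(10,8)=10 g(10,10)=1
t=11: g(11,-1)=132 g(11,1)=297 g(11,3)=275 g(11,5)=154 g(11,7)=54 g(11,9)=11 g(11,11)=1
t=12: g(12,0)=429 g(12,2)=572 g(12,4)=429 g(12,6)=208 g(12,8)=65 g(12,10)=12 g(12,12)=1
t=13: g(13,-1)=429 g(13,1)=1001 g(13,3)=1001 g(13,5)=637 g(13,7)=273 g(13,9)=77 g(13,11)=13 g(13,13)=1
t=14: g(14,0)=1430 g(14,2)=2002 g(14,4)=1638 g(14,6)=910 g(14,8)=350 g(14,10)=90 g(14,12)=14 g(14,14)=1
t=15: g(15,-1)=1430 g(15,1)=3432 g(15,3)=3640 g(15,5)=2548 g(15,7)=1260 g(15,9)=440 g(15,11)=104 g(15,13)=15 g(15,15)=1
t=16: g(16,0)=4862 g(16,2)=7072 g(16,4)=6188 g(16,6)=3808 g(16,8)=1700 g(16,10)=544 g(16,12)=119 g(16,14)=16 g(16,16)=1
t=17: g(17,-1)=4862 g(17,1)=11934 g(17,3)=13260 g(17,5)=9996 g(17,7)=5508 g(17,9)=2244 g(17,11)=663 g(17,13)=135 g(17,15)=17 g(17,17)=1
t=18: g(18,0)=16796 g(18,2)=25194 g(18,4)=23256 g(18,6)=15504 g(18,8)=7752 g(18,10)=2907 g(18,12)=798 g(18,14)=152 g(18,16)=18 g(18,18)=1
t=19: g(19,-1)=16796 g(19,1)=41990 g(19,3)=48450 g(19,5)=38760 g(19,7)=23256 g(19,9)=10659 g(19,11)=3705 g(19,13)=950 g(19,15)=170 g(19,17)=19 g(19,19)=1
t=20: g(20,0)=58786 g(20,2)=90440 g(20,4)=87210 g(20,6)=62016 g(20,8)=33915 g(20,10)=14364 g(20,12)=4655 g(20,14)=1120 g(20,16)=189 g(20,18)=20 g(20,20)=1
t=21: g(21,-1)=58786 g(21,1)=149226 g(21,3)=177650 g(21,5)=149226 g(21,7)=95931 g(21,9)=48279 g(21,11)=19019 g(21,13)=5775 g(21,15)=1309 g(21,17)=209 g(21,19)=21 g(21,21)=1
t=22: g(22,0)=208012 g(22,2)=326876 g(22,4)=326876 g(22,6)=245157 g(22,8)=144210 g(22,10)=67298 g(22,12)=24794 g(22,14)=7084 g(22,16)=1518 g(22,18)=230 g(22,20)=22 g(22,22)=1
t=23: g(23,-1)=208012 g(23,1)=534888 g(23,3)=653752 g(23,5)=572033 g(23,7)=389367 g(23,9)=211508 g(23,11)=92092 g(23,13)=31878 g(23,15)=8602 g(23,17)=1748 g(23,19)=252 g(23,21)=23 g(23,23)=1
t=24: g(24,0)=742900 g(24,2)=1188640 g(24,4)=1225785 g(24,6)=961400 g(24,8)=600875 g(24,10)=303600 g(24,12)=123970 g(24,14)=40480 g(24,16)=10350 g(24,18)=2000 g(24,20)=275 g(24,22)=24 g(24,24)=1
t=25: g(25,-1)=742900 g(25,1)=1931540 g(25,3)=2414425 g(25,5)=2187185 g(25,7)=1562275 g(25,9)=904475 g(25,11)=427570 g(25,13)=164450 g(25,15)=50830 g(25,17)=12350 g(25,19)=2275 g(25,21)=299 g(25,23)=25 g(25,25)=1
t=26: g(26,0)=2674440 g(26,2)=4345965 g(26,4)=4601610 g(26,6)=3749460 g(26,8)=2466750 g(26,10)=1332045 g(26,12)=592020 g(26,14)=215280 g(26,16)=63180 g(26,18)=14625 g(26,20)=2574 g(26,22)=324 g(26,24)=26 g(26,26)=1
t=27: g(27,-1)=2674440 g(27,1)=7020405 g(27,3)=8947575 g(27,5)=8351070 g(27,7)=6216210 g(27,9)=3798795 g(27,11)=1924065 g(27,13)=807300 g(27,15)=278460 g(27,17)=77805 g(27,19)=17199 g(27,21)=2898 g(27,23)=350 g(27,25)=27 g(27,27)=1
t=28: g(28,0)=9694845 g(28,2)=15967980 g(28,4)=17298645 g(28,6)=14567280 g(28,8)=10015005 g(28,10)=5722860 g(28,12)=2731365 g(28,14)=1085760 g(28,16)=356265 g(28,18)=95004 g(28,20)=20097 g(28,22)=3248 g(28,24)=377 g(28,26)=28 g(28,28)=1
Paths never hitting -2: Σ_s g(28,s) = 77558760
Paths hitting -2: 2^28 - 77558760 = 190876696
P = 190876696/268435456 = 23859587/33554432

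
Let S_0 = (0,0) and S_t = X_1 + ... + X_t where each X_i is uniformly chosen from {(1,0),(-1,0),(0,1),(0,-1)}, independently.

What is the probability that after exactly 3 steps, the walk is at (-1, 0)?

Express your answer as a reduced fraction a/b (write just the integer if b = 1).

Answer: 9/64

Derivation:
Let h be the number of horizontal steps (so 3-h are vertical). To end at (-1,0) need (h-1)/2 right-steps and ((3-h)+0)/2 up-steps.
Sum over h with 1 ≤ h ≤ 3, h ≡ 1 (mod 2), 3-h ≡ 0 (mod 2):
h=1: C(3,1)·C(1,0)·C(2,1) = 3·1·2 = 6
h=3: C(3,3)·C(3,1)·C(0,0) = 1·3·1 = 3
Total favorable: 9
Total paths: 4^3 = 64
P = 9/64 = 9/64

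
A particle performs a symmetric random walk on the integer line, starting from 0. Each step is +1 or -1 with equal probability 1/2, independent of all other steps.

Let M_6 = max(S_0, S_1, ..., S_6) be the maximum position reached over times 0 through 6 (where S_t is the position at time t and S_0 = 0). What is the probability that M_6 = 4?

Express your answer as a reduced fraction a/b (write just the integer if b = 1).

Let M_6 = max(S_0,...,S_6). Use the reflection principle: for j ≥ 1, #{paths with M_6 ≥ j} = #{S_6 ≥ j} + #{S_6 ≥ j+1}.
By reflection, #{M_6 ≥ 4} = #{S_6 ≥ 4} + #{S_6 ≥ 5} = 7 + 1 = 8.
#{M_6 ≥ 5} = #{S_6 ≥ 5} + #{S_6 ≥ 6} = 1 + 1 = 2.
#{M_6 = 4} = 8 - 2 = 6.
P(M_6 = 4) = 6/64 = 3/32

Answer: 3/32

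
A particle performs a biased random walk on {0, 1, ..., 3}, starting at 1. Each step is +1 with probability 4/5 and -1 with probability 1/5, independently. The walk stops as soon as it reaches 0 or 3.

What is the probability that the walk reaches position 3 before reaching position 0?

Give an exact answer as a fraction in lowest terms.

Answer: 16/21

Derivation:
Biased walk: p = 4/5, q = 1/5, r = q/p = 1/4
Gambler's ruin: P(hit 3 before 0 | start at 1) = (1 - r^a)/(1 - r^N)
r^1 = 1/4; r^3 = 1/64
P = (1 - 1/4) / (1 - 1/64) = 3/4 / 63/64 = 16/21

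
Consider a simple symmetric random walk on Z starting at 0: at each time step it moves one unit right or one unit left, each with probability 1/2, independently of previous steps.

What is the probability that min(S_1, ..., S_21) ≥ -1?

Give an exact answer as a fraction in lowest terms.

Answer: 88179/262144

Derivation:
Let f(t,s) = #length-t paths at position s with S_1..S_t all ≥ -1.
f(t,s) = f(t-1,s-1) + f(t-1,s+1) for s ≥ -1; f(t,s) = 0 for s < -1.
t=0: f(0,0)=1
t=1: f(1,-1)=1 f(1,1)=1
t=2: f(2,0)=2 f(2,2)=1
t=3: f(3,-1)=2 f(3,1)=3 f(3,3)=1
t=4: f(4,0)=5 f(4,2)=4 f(4,4)=1
t=5: f(5,-1)=5 f(5,1)=9 f(5,3)=5 f(5,5)=1
t=6: f(6,0)=14 f(6,2)=14 f(6,4)=6 f(6,6)=1
t=7: f(7,-1)=14 f(7,1)=28 f(7,3)=20 f(7,5)=7 f(7,7)=1
t=8: f(8,0)=42 f(8,2)=48 f(8,4)=27 f(8,6)=8 f(8,8)=1
t=9: f(9,-1)=42 f(9,1)=90 f(9,3)=75 f(9,5)=35 f(9,7)=9 f(9,9)=1
t=10: f(10,0)=132 f(10,2)=165 f(10,4)=110 f(10,6)=44 f(10,8)=10 f(10,10)=1
t=11: f(11,-1)=132 f(11,1)=297 f(11,3)=275 f(11,5)=154 f(11,7)=54 f(11,9)=11 f(11,11)=1
t=12: f(12,0)=429 f(12,2)=572 f(12,4)=429 f(12,6)=208 f(12,8)=65 f(12,10)=12 f(12,12)=1
t=13: f(13,-1)=429 f(13,1)=1001 f(13,3)=1001 f(13,5)=637 f(13,7)=273 f(13,9)=77 f(13,11)=13 f(13,13)=1
t=14: f(14,0)=1430 f(14,2)=2002 f(14,4)=1638 f(14,6)=910 f(14,8)=350 f(14,10)=90 f(14,12)=14 f(14,14)=1
t=15: f(15,-1)=1430 f(15,1)=3432 f(15,3)=3640 f(15,5)=2548 f(15,7)=1260 f(15,9)=440 f(15,11)=104 f(15,13)=15 f(15,15)=1
t=16: f(16,0)=4862 f(16,2)=7072 f(16,4)=6188 f(16,6)=3808 f(16,8)=1700 f(16,10)=544 f(16,12)=119 f(16,14)=16 f(16,16)=1
t=17: f(17,-1)=4862 f(17,1)=11934 f(17,3)=13260 f(17,5)=9996 f(17,7)=5508 f(17,9)=2244 f(17,11)=663 f(17,13)=135 f(17,15)=17 f(17,17)=1
t=18: f(18,0)=16796 f(18,2)=25194 f(18,4)=23256 f(18,6)=15504 f(18,8)=7752 f(18,10)=2907 f(18,12)=798 f(18,14)=152 f(18,16)=18 f(18,18)=1
t=19: f(19,-1)=16796 f(19,1)=41990 f(19,3)=48450 f(19,5)=38760 f(19,7)=23256 f(19,9)=10659 f(19,11)=3705 f(19,13)=950 f(19,15)=170 f(19,17)=19 f(19,19)=1
t=20: f(20,0)=58786 f(20,2)=90440 f(20,4)=87210 f(20,6)=62016 f(20,8)=33915 f(20,10)=14364 f(20,12)=4655 f(20,14)=1120 f(20,16)=189 f(20,18)=20 f(20,20)=1
t=21: f(21,-1)=58786 f(21,1)=149226 f(21,3)=177650 f(21,5)=149226 f(21,7)=95931 f(21,9)=48279 f(21,11)=19019 f(21,13)=5775 f(21,15)=1309 f(21,17)=209 f(21,19)=21 f(21,21)=1
Σ_s f(21,s) = 705432
P = 705432/2097152 = 88179/262144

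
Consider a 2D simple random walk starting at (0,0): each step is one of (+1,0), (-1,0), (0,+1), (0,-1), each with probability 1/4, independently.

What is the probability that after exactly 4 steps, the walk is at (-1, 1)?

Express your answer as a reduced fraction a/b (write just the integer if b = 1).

Answer: 3/32

Derivation:
Let h be the number of horizontal steps (so 4-h are vertical). To end at (-1,1) need (h-1)/2 right-steps and ((4-h)+1)/2 up-steps.
Sum over h with 1 ≤ h ≤ 3, h ≡ 1 (mod 2), 4-h ≡ 1 (mod 2):
h=1: C(4,1)·C(1,0)·C(3,2) = 4·1·3 = 12
h=3: C(4,3)·C(3,1)·C(1,1) = 4·3·1 = 12
Total favorable: 24
Total paths: 4^4 = 256
P = 24/256 = 3/32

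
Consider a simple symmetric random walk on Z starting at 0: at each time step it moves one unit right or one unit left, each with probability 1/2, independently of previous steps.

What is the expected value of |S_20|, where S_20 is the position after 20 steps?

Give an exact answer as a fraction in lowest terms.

Answer: 230945/65536

Derivation:
S_20 takes values m ≡ 0 (mod 2) with |m| ≤ 20; P(S_20=m) = C(20,(20+m)/2)/2^20.
Total paths: 2^20 = 1048576
Distribution: P(S=-20)=1/1048576, P(S=-18)=20/1048576, P(S=-16)=190/1048576, P(S=-14)=1140/1048576, P(S=-12)=4845/1048576, P(S=-10)=15504/1048576, P(S=-8)=38760/1048576, P(S=-6)=77520/1048576, P(S=-4)=125970/1048576, P(S=-2)=167960/1048576, P(S=0)=184756/1048576, P(S=2)=167960/1048576, P(S=4)=125970/1048576, P(S=6)=77520/1048576, P(S=8)=38760/1048576, P(S=10)=15504/1048576, P(S=12)=4845/1048576, P(S=14)=1140/1048576, P(S=16)=190/1048576, P(S=18)=20/1048576, P(S=20)=1/1048576
E[|S_20|] = Σ_m |m|·P(S_20=m) = 3695120/1048576 = 230945/65536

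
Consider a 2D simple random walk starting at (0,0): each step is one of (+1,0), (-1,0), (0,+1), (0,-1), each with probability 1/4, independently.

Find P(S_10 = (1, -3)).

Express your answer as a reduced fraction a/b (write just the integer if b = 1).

Answer: 1575/65536

Derivation:
Let h be the number of horizontal steps (so 10-h are vertical). To end at (1,-3) need (h+1)/2 right-steps and ((10-h)-3)/2 up-steps.
Sum over h with 1 ≤ h ≤ 7, h ≡ 1 (mod 2), 10-h ≡ 1 (mod 2):
h=1: C(10,1)·C(1,1)·C(9,3) = 10·1·84 = 840
h=3: C(10,3)·C(3,2)·C(7,2) = 120·3·21 = 7560
h=5: C(10,5)·C(5,3)·C(5,1) = 252·10·5 = 12600
h=7: C(10,7)·C(7,4)·C(3,0) = 120·35·1 = 4200
Total favorable: 25200
Total paths: 4^10 = 1048576
P = 25200/1048576 = 1575/65536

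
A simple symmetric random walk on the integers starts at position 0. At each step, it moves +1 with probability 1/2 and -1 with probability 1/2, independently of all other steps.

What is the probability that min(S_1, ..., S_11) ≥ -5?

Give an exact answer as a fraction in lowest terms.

Let f(t,s) = #length-t paths at position s with S_1..S_t all ≥ -5.
f(t,s) = f(t-1,s-1) + f(t-1,s+1) for s ≥ -5; f(t,s) = 0 for s < -5.
t=0: f(0,0)=1
t=1: f(1,-1)=1 f(1,1)=1
t=2: f(2,-2)=1 f(2,0)=2 f(2,2)=1
t=3: f(3,-3)=1 f(3,-1)=3 f(3,1)=3 f(3,3)=1
t=4: f(4,-4)=1 f(4,-2)=4 f(4,0)=6 f(4,2)=4 f(4,4)=1
t=5: f(5,-5)=1 f(5,-3)=5 f(5,-1)=10 f(5,1)=10 f(5,3)=5 f(5,5)=1
t=6: f(6,-4)=6 f(6,-2)=15 f(6,0)=20 f(6,2)=15 f(6,4)=6 f(6,6)=1
t=7: f(7,-5)=6 f(7,-3)=21 f(7,-1)=35 f(7,1)=35 f(7,3)=21 f(7,5)=7 f(7,7)=1
t=8: f(8,-4)=27 f(8,-2)=56 f(8,0)=70 f(8,2)=56 f(8,4)=28 f(8,6)=8 f(8,8)=1
t=9: f(9,-5)=27 f(9,-3)=83 f(9,-1)=126 f(9,1)=126 f(9,3)=84 f(9,5)=36 f(9,7)=9 f(9,9)=1
t=10: f(10,-4)=110 f(10,-2)=209 f(10,0)=252 f(10,2)=210 f(10,4)=120 f(10,6)=45 f(10,8)=10 f(10,10)=1
t=11: f(11,-5)=110 f(11,-3)=319 f(11,-1)=461 f(11,1)=462 f(11,3)=330 f(11,5)=165 f(11,7)=55 f(11,9)=11 f(11,11)=1
Σ_s f(11,s) = 1914
P = 1914/2048 = 957/1024

Answer: 957/1024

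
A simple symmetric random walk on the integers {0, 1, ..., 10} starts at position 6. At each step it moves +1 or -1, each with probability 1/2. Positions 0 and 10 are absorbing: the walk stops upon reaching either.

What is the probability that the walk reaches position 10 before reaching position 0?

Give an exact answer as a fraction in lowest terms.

Answer: 3/5

Derivation:
Symmetric walk (p = 1/2): the harmonic-function argument gives P(hit 10 before 0 | start at 6) = a/N.
P = 6/10 = 3/5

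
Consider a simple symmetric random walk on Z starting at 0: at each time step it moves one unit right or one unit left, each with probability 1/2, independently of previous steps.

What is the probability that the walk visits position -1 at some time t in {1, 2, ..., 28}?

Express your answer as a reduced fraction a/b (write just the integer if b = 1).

Answer: 28539857/33554432

Derivation:
Count via complement. Let g(t,s) = #length-t paths at position s with S_1..S_t all ≠ -1.
g(t,s) = g(t-1,s-1) + g(t-1,s+1) for s ≠ -1; g(t,-1) = 0.
t=0: g(0,0)=1
t=1: g(1,1)=1
t=2: g(2,0)=1 g(2,2)=1
t=3: g(3,1)=2 g(3,3)=1
t=4: g(4,0)=2 g(4,2)=3 g(4,4)=1
t=5: g(5,1)=5 g(5,3)=4 g(5,5)=1
t=6: g(6,0)=5 g(6,2)=9 g(6,4)=5 g(6,6)=1
t=7: g(7,1)=14 g(7,3)=14 g(7,5)=6 g(7,7)=1
t=8: g(8,0)=14 g(8,2)=28 g(8,4)=20 g(8,6)=7 g(8,8)=1
t=9: g(9,1)=42 g(9,3)=48 g(9,5)=27 g(9,7)=8 g(9,9)=1
t=10: g(10,0)=42 g(10,2)=90 g(10,4)=75 g(10,6)=35 g(10,8)=9 g(10,10)=1
t=11: g(11,1)=132 g(11,3)=165 g(11,5)=110 g(11,7)=44 g(11,9)=10 g(11,11)=1
t=12: g(12,0)=132 g(12,2)=297 g(12,4)=275 g(12,6)=154 g(12,8)=54 g(12,10)=11 g(12,12)=1
t=13: g(13,1)=429 g(13,3)=572 g(13,5)=429 g(13,7)=208 g(13,9)=65 g(13,11)=12 g(13,13)=1
t=14: g(14,0)=429 g(14,2)=1001 g(14,4)=1001 g(14,6)=637 g(14,8)=273 g(14,10)=77 g(14,12)=13 g(14,14)=1
t=15: g(15,1)=1430 g(15,3)=2002 g(15,5)=1638 g(15,7)=910 g(15,9)=350 g(15,11)=90 g(15,13)=14 g(15,15)=1
t=16: g(16,0)=1430 g(16,2)=3432 g(16,4)=3640 g(16,6)=2548 g(16,8)=1260 g(16,10)=440 g(16,12)=104 g(16,14)=15 g(16,16)=1
t=17: g(17,1)=4862 g(17,3)=7072 g(17,5)=6188 g(17,7)=3808 g(17,9)=1700 g(17,11)=544 g(17,13)=119 g(17,15)=16 g(17,17)=1
t=18: g(18,0)=4862 g(18,2)=11934 g(18,4)=13260 g(18,6)=9996 g(18,8)=5508 g(18,10)=2244 g(18,12)=663 g(18,14)=135 g(18,16)=17 g(18,18)=1
t=19: g(19,1)=16796 g(19,3)=25194 g(19,5)=23256 g(19,7)=15504 g(19,9)=7752 g(19,11)=2907 g(19,13)=798 g(19,15)=152 g(19,17)=18 g(19,19)=1
t=20: g(20,0)=16796 g(20,2)=41990 g(20,4)=48450 g(20,6)=38760 g(20,8)=23256 g(20,10)=10659 g(20,12)=3705 g(20,14)=950 g(20,16)=170 g(20,18)=19 g(20,20)=1
t=21: g(21,1)=58786 g(21,3)=90440 g(21,5)=87210 g(21,7)=62016 g(21,9)=33915 g(21,11)=14364 g(21,13)=4655 g(21,15)=1120 g(21,17)=189 g(21,19)=20 g(21,21)=1
t=22: g(22,0)=58786 g(22,2)=149226 g(22,4)=177650 g(22,6)=149226 g(22,8)=95931 g(22,10)=48279 g(22,12)=19019 g(22,14)=5775 g(22,16)=1309 g(22,18)=209 g(22,20)=21 g(22,22)=1
t=23: g(23,1)=208012 g(23,3)=326876 g(23,5)=326876 g(23,7)=245157 g(23,9)=144210 g(23,11)=67298 g(23,13)=24794 g(23,15)=7084 g(23,17)=1518 g(23,19)=230 g(23,21)=22 g(23,23)=1
t=24: g(24,0)=208012 g(24,2)=534888 g(24,4)=653752 g(24,6)=572033 g(24,8)=389367 g(24,10)=211508 g(24,12)=92092 g(24,14)=31878 g(24,16)=8602 g(24,18)=1748 g(24,20)=252 g(24,22)=23 g(24,24)=1
t=25: g(25,1)=742900 g(25,3)=1188640 g(25,5)=1225785 g(25,7)=961400 g(25,9)=600875 g(25,11)=303600 g(25,13)=123970 g(25,15)=40480 g(25,17)=10350 g(25,19)=2000 g(25,21)=275 g(25,23)=24 g(25,25)=1
t=26: g(26,0)=742900 g(26,2)=1931540 g(26,4)=2414425 g(26,6)=2187185 g(26,8)=1562275 g(26,10)=904475 g(26,12)=427570 g(26,14)=164450 g(26,16)=50830 g(26,18)=12350 g(26,20)=2275 g(26,22)=299 g(26,24)=25 g(26,26)=1
t=27: g(27,1)=2674440 g(27,3)=4345965 g(27,5)=4601610 g(27,7)=3749460 g(27,9)=2466750 g(27,11)=1332045 g(27,13)=592020 g(27,15)=215280 g(27,17)=63180 g(27,19)=14625 g(27,21)=2574 g(27,23)=324 g(27,25)=26 g(27,27)=1
t=28: g(28,0)=2674440 g(28,2)=7020405 g(28,4)=8947575 g(28,6)=8351070 g(28,8)=6216210 g(28,10)=3798795 g(28,12)=1924065 g(28,14)=807300 g(28,16)=278460 g(28,18)=77805 g(28,20)=17199 g(28,22)=2898 g(28,24)=350 g(28,26)=27 g(28,28)=1
Paths never hitting -1: Σ_s g(28,s) = 40116600
Paths hitting -1: 2^28 - 40116600 = 228318856
P = 228318856/268435456 = 28539857/33554432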